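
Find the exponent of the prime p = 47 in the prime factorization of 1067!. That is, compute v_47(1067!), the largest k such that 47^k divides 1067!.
v_47(1067!) = 22

Legendre's formula: v_p(n!) = Σ_{k ≥ 1} ⌊n / p^k⌋. For p = 47, n = 1067, the terms are:
  ⌊1067/47^1⌋ = ⌊1067/47⌋ = 22
(the next term ⌊1067/47^2⌋ = 0, terminating the sum). Summing: v_47(1067!) = 22 = 22.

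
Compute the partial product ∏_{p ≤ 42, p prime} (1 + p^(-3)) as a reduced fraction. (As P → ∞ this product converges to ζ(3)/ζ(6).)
∏ = 19748514390846878817381777408/16714921165084221808965643495

The primes p ≤ 42 are [2, 3, 5, 7, 11, 13, 17, 19, 23, 29, 31, 37, 41]. For each, (1 + 1/p^3) = (p^3 + 1)/p^3. Multiplying these fractions over p ∈ [2, 3, 5, 7, 11, 13, 17, 19, 23, 29, 31, 37, 41] gives 19748514390846878817381777408/16714921165084221808965643495. (In the limit P → ∞ this tends to ζ(3)/ζ(6).)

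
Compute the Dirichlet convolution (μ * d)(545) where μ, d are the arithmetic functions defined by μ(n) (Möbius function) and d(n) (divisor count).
(μ * d)(545) = 1

Divisors of 545: [1, 5, 109, 545]. For each d | 545:
  d = 1: μ(1) · d(545/1) = 1 · 4 = 4
  d = 5: μ(5) · d(545/5) = -1 · 2 = -2
  d = 109: μ(109) · d(545/109) = -1 · 2 = -2
  d = 545: μ(545) · d(545/545) = 1 · 1 = 1
Summing: (μ * d)(545) = 4 + -2 + -2 + 1 = 1.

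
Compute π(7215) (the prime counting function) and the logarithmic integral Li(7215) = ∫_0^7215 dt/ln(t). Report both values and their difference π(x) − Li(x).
π(7215) = 922;  Li(7215) ≈ 938.57;  π(x) − Li(x) ≈ -16.57.

Direct count of primes ≤ 7215 gives π(7215) = 922. Numerical evaluation of the logarithmic integral gives Li(7215) ≈ 938.57. The difference π(x) − Li(x) ≈ -16.57 is typically negative for small/moderate x (Li(x) overestimates), though Littlewood's theorem shows this sign changes infinitely often.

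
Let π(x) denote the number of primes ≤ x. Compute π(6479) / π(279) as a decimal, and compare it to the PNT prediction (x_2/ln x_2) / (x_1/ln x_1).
π(6479)/π(279) = 840/59 ≈ 14.2373;  PNT prediction ≈ 14.9002.

π(279) = 59 and π(6479) = 840, so π(6479)/π(279) ≈ 14.2373. The PNT-predicted ratio is (6479/ln(6479)) / (279/ln(279)) ≈ 14.9002. The two agree to within a few percent, as expected.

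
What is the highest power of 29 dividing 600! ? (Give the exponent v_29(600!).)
v_29(600!) = 20

Legendre's formula: v_p(n!) = Σ_{k ≥ 1} ⌊n / p^k⌋. For p = 29, n = 600, the terms are:
  ⌊600/29^1⌋ = ⌊600/29⌋ = 20
(the next term ⌊600/29^2⌋ = 0, terminating the sum). Summing: v_29(600!) = 20 = 20.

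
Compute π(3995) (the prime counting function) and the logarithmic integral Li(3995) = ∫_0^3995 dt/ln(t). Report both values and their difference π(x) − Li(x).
π(3995) = 550;  Li(3995) ≈ 564.76;  π(x) − Li(x) ≈ -14.76.

Direct count of primes ≤ 3995 gives π(3995) = 550. Numerical evaluation of the logarithmic integral gives Li(3995) ≈ 564.76. The difference π(x) − Li(x) ≈ -14.76 is typically negative for small/moderate x (Li(x) overestimates), though Littlewood's theorem shows this sign changes infinitely often.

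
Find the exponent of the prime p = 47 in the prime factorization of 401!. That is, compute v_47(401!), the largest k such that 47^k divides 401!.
v_47(401!) = 8

Legendre's formula: v_p(n!) = Σ_{k ≥ 1} ⌊n / p^k⌋. For p = 47, n = 401, the terms are:
  ⌊401/47^1⌋ = ⌊401/47⌋ = 8
(the next term ⌊401/47^2⌋ = 0, terminating the sum). Summing: v_47(401!) = 8 = 8.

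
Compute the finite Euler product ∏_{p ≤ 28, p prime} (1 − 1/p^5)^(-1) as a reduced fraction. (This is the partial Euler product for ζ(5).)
∏ = 582482264223124461788463317320875/561738592476112179351889397970176

The primes p ≤ 28 are [2, 3, 5, 7, 11, 13, 17, 19, 23]. For each prime, (1 − 1/p^5)^(-1) = p^5 / (p^5 − 1). The product is (1 − 1/2^5)^(-1), (1 − 1/3^5)^(-1), (1 − 1/5^5)^(-1), (1 − 1/7^5)^(-1), (1 − 1/11^5)^(-1), (1 − 1/13^5)^(-1), (1 − 1/17^5)^(-1), (1 − 1/19^5)^(-1), (1 − 1/23^5)^(-1) = ∏ p^5 / (p^5 − 1) = 582482264223124461788463317320875/561738592476112179351889397970176.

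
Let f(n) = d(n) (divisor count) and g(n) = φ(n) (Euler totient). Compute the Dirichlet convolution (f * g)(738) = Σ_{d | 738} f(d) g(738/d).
(d * φ)(738) = 1638

Divisors of 738: [1, 2, 3, 6, 9, 18, 41, 82, 123, 246, 369, 738]. For each d | 738:
  d = 1: d(1) · φ(738/1) = 1 · 240 = 240
  d = 2: d(2) · φ(738/2) = 2 · 240 = 480
  d = 3: d(3) · φ(738/3) = 2 · 80 = 160
  d = 6: d(6) · φ(738/6) = 4 · 80 = 320
  d = 9: d(9) · φ(738/9) = 3 · 40 = 120
  d = 18: d(18) · φ(738/18) = 6 · 40 = 240
  d = 41: d(41) · φ(738/41) = 2 · 6 = 12
  d = 82: d(82) · φ(738/82) = 4 · 6 = 24
  d = 123: d(123) · φ(738/123) = 4 · 2 = 8
  d = 246: d(246) · φ(738/246) = 8 · 2 = 16
  d = 369: d(369) · φ(738/369) = 6 · 1 = 6
  d = 738: d(738) · φ(738/738) = 12 · 1 = 12
Summing: (d * φ)(738) = 240 + 480 + 160 + 320 + 120 + 240 + 12 + 24 + 8 + 16 + 6 + 12 = 1638.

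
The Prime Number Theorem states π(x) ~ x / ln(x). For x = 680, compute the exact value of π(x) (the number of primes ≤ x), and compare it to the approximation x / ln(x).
π(680) = 123;  x/ln(x) ≈ 104.26;  relative error ≈ 15.23%.

Directly count primes up to 680: π(680) = 123. The PNT approximation gives 680/ln(680) ≈ 680/6.52209 ≈ 104.26. Relative error (π(x) − x/ln(x)) / π(x) ≈ 15.23%; the approximation is known to undercount slightly (Li(x) is a better estimate).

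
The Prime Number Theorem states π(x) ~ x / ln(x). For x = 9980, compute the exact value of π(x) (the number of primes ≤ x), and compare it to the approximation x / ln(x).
π(9980) = 1229;  x/ln(x) ≈ 1083.80;  relative error ≈ 11.81%.

Directly count primes up to 9980: π(9980) = 1229. The PNT approximation gives 9980/ln(9980) ≈ 9980/9.20834 ≈ 1083.80. Relative error (π(x) − x/ln(x)) / π(x) ≈ 11.81%; the approximation is known to undercount slightly (Li(x) is a better estimate).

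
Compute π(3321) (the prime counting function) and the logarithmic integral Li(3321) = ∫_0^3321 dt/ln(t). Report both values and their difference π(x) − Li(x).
π(3321) = 467;  Li(3321) ≈ 482.60;  π(x) − Li(x) ≈ -15.60.

Direct count of primes ≤ 3321 gives π(3321) = 467. Numerical evaluation of the logarithmic integral gives Li(3321) ≈ 482.60. The difference π(x) − Li(x) ≈ -15.60 is typically negative for small/moderate x (Li(x) overestimates), though Littlewood's theorem shows this sign changes infinitely often.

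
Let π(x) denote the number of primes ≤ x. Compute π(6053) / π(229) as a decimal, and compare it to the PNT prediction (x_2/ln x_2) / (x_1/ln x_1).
π(6053)/π(229) = 790/50 ≈ 15.8000;  PNT prediction ≈ 16.4930.

π(229) = 50 and π(6053) = 790, so π(6053)/π(229) ≈ 15.8000. The PNT-predicted ratio is (6053/ln(6053)) / (229/ln(229)) ≈ 16.4930. The two agree to within a few percent, as expected.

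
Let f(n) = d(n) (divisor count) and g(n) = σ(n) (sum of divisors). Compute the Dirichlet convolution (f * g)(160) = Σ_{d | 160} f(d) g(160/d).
(d * σ)(160) = 1752

Divisors of 160: [1, 2, 4, 5, 8, 10, 16, 20, 32, 40, 80, 160]. For each d | 160:
  d = 1: d(1) · σ(160/1) = 1 · 378 = 378
  d = 2: d(2) · σ(160/2) = 2 · 186 = 372
  d = 4: d(4) · σ(160/4) = 3 · 90 = 270
  d = 5: d(5) · σ(160/5) = 2 · 63 = 126
  d = 8: d(8) · σ(160/8) = 4 · 42 = 168
  d = 10: d(10) · σ(160/10) = 4 · 31 = 124
  d = 16: d(16) · σ(160/16) = 5 · 18 = 90
  d = 20: d(20) · σ(160/20) = 6 · 15 = 90
  d = 32: d(32) · σ(160/32) = 6 · 6 = 36
  d = 40: d(40) · σ(160/40) = 8 · 7 = 56
  d = 80: d(80) · σ(160/80) = 10 · 3 = 30
  d = 160: d(160) · σ(160/160) = 12 · 1 = 12
Summing: (d * σ)(160) = 378 + 372 + 270 + 126 + 168 + 124 + 90 + 90 + 36 + 56 + 30 + 12 = 1752.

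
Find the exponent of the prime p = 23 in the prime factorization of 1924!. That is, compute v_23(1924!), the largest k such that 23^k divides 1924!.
v_23(1924!) = 86

Legendre's formula: v_p(n!) = Σ_{k ≥ 1} ⌊n / p^k⌋. For p = 23, n = 1924, the terms are:
  ⌊1924/23^1⌋ = ⌊1924/23⌋ = 83
  ⌊1924/23^2⌋ = ⌊1924/529⌋ = 3
(the next term ⌊1924/23^3⌋ = 0, terminating the sum). Summing: v_23(1924!) = 83 + 3 = 86.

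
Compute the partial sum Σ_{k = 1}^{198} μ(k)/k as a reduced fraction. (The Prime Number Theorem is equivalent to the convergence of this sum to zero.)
Σ μ(k)/k = -10619956756869560313065816620548852142822454316540788251493888218559666579195/412585138412243404033282153204433423786722919328407878608465087271542530344602

Values of μ(k) for 1 ≤ k ≤ 198: μ(1) = 1, μ(2) = -1, μ(3) = -1, μ(5) = -1, μ(6) = 1, μ(7) = -1, μ(10) = 1, μ(11) = -1, μ(13) = -1, μ(14) = 1, μ(15) = 1, μ(17) = -1, μ(19) = -1, μ(21) = 1, μ(22) = 1, μ(23) = -1, μ(26) = 1, μ(29) = -1, μ(30) = -1, μ(31) = -1, μ(33) = 1, μ(34) = 1, μ(35) = 1, μ(37) = -1, μ(38) = 1, μ(39) = 1, μ(41) = -1, μ(42) = -1, μ(43) = -1, μ(46) = 1, μ(47) = -1, μ(51) = 1, μ(53) = -1, μ(55) = 1, μ(57) = 1, μ(58) = 1, μ(59) = -1, μ(61) = -1, μ(62) = 1, μ(65) = 1, μ(66) = -1, μ(67) = -1, μ(69) = 1, μ(70) = -1, μ(71) = -1, μ(73) = -1, μ(74) = 1, μ(77) = 1, μ(78) = -1, μ(79) = -1, μ(82) = 1, μ(83) = -1, μ(85) = 1, μ(86) = 1, μ(87) = 1, μ(89) = -1, μ(91) = 1, μ(93) = 1, μ(94) = 1, μ(95) = 1, μ(97) = -1, μ(101) = -1, μ(102) = -1, μ(103) = -1, μ(105) = -1, μ(106) = 1, μ(107) = -1, μ(109) = -1, μ(110) = -1, μ(111) = 1, μ(113) = -1, μ(114) = -1, μ(115) = 1, μ(118) = 1, μ(119) = 1, μ(122) = 1, μ(123) = 1, μ(127) = -1, μ(129) = 1, μ(130) = -1, μ(131) = -1, μ(133) = 1, μ(134) = 1, μ(137) = -1, μ(138) = -1, μ(139) = -1, μ(141) = 1, μ(142) = 1, μ(143) = 1, μ(145) = 1, μ(146) = 1, μ(149) = -1, μ(151) = -1, μ(154) = -1, μ(155) = 1, μ(157) = -1, μ(158) = 1, μ(159) = 1, μ(161) = 1, μ(163) = -1, μ(165) = -1, μ(166) = 1, μ(167) = -1, μ(170) = -1, μ(173) = -1, μ(174) = -1, μ(177) = 1, μ(178) = 1, μ(179) = -1, μ(181) = -1, μ(182) = -1, μ(183) = 1, μ(185) = 1, μ(186) = -1, μ(187) = 1, μ(190) = -1, μ(191) = -1, μ(193) = -1, μ(194) = 1, μ(195) = -1, μ(197) = -1, with μ = 0 on non-squarefree integers. Summing μ(k)/k for k where μ(k) ≠ 0 gives -10619956756869560313065816620548852142822454316540788251493888218559666579195/412585138412243404033282153204433423786722919328407878608465087271542530344602 ≈ -0.0257. (PNT ⟺ this sum → 0 as n → ∞.)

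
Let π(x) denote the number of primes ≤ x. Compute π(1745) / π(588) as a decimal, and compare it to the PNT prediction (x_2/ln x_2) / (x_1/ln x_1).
π(1745)/π(588) = 271/107 ≈ 2.5327;  PNT prediction ≈ 2.5352.

π(588) = 107 and π(1745) = 271, so π(1745)/π(588) ≈ 2.5327. The PNT-predicted ratio is (1745/ln(1745)) / (588/ln(588)) ≈ 2.5352. The two agree to within a few percent, as expected.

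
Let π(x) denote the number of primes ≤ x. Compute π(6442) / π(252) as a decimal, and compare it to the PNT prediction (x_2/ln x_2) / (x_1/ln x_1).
π(6442)/π(252) = 836/54 ≈ 15.4815;  PNT prediction ≈ 16.1165.

π(252) = 54 and π(6442) = 836, so π(6442)/π(252) ≈ 15.4815. The PNT-predicted ratio is (6442/ln(6442)) / (252/ln(252)) ≈ 16.1165. The two agree to within a few percent, as expected.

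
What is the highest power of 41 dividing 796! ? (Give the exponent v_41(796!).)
v_41(796!) = 19

Legendre's formula: v_p(n!) = Σ_{k ≥ 1} ⌊n / p^k⌋. For p = 41, n = 796, the terms are:
  ⌊796/41^1⌋ = ⌊796/41⌋ = 19
(the next term ⌊796/41^2⌋ = 0, terminating the sum). Summing: v_41(796!) = 19 = 19.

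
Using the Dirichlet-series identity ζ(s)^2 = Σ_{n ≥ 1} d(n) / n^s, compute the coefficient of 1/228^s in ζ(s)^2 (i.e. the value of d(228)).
d(228) = 12

ζ(s)^2 = (Σ 1/m^s)(Σ 1/k^s). The coefficient of 1/n^s in the product is the number of ordered pairs (m, k) with mk = n, which equals d(n). For n = 228, divisors are [1, 2, 3, 4, 6, 12, 19, 38, 57, 76, 114, 228], so d(228) = 12.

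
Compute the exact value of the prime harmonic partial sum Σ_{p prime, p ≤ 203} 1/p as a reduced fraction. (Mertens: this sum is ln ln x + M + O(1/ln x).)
Σ 1/p = 15202313841027497739047080375538859939135227730139536997746371469607707132833646367/7799922041683461553249199106329813876687996789903550945093032474868511536164700810

π(203) = 46, so the primes ≤ 203 are [2, 3, 5, 7, 11, 13, 17, 19, 23, 29, 31, 37, 41, 43, 47, 53, 59, 61, 67, 71, 73, 79, 83, 89, 97, 101, 103, 107, 109, 113, 127, 131, 137, 139, 149, 151, 157, 163, 167, 173, 179, 181, 191, 193, 197, 199]. Summing 1/p over these primes: 15202313841027497739047080375538859939135227730139536997746371469607707132833646367/7799922041683461553249199106329813876687996789903550945093032474868511536164700810 ≈ 1.9490. Mertens estimate ln ln(203) + 0.2615 ≈ 1.9317.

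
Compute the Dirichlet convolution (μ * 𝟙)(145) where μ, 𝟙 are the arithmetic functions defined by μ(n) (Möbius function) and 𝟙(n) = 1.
(μ * 𝟙)(145) = 0

Divisors of 145: [1, 5, 29, 145]. For each d | 145:
  d = 1: μ(1) · 𝟙(145/1) = 1 · 1 = 1
  d = 5: μ(5) · 𝟙(145/5) = -1 · 1 = -1
  d = 29: μ(29) · 𝟙(145/29) = -1 · 1 = -1
  d = 145: μ(145) · 𝟙(145/145) = 1 · 1 = 1
Summing: (μ * 𝟙)(145) = 1 + -1 + -1 + 1 = 0.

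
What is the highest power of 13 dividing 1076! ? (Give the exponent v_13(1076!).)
v_13(1076!) = 88

Legendre's formula: v_p(n!) = Σ_{k ≥ 1} ⌊n / p^k⌋. For p = 13, n = 1076, the terms are:
  ⌊1076/13^1⌋ = ⌊1076/13⌋ = 82
  ⌊1076/13^2⌋ = ⌊1076/169⌋ = 6
(the next term ⌊1076/13^3⌋ = 0, terminating the sum). Summing: v_13(1076!) = 82 + 6 = 88.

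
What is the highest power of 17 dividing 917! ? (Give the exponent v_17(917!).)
v_17(917!) = 56

Legendre's formula: v_p(n!) = Σ_{k ≥ 1} ⌊n / p^k⌋. For p = 17, n = 917, the terms are:
  ⌊917/17^1⌋ = ⌊917/17⌋ = 53
  ⌊917/17^2⌋ = ⌊917/289⌋ = 3
(the next term ⌊917/17^3⌋ = 0, terminating the sum). Summing: v_17(917!) = 53 + 3 = 56.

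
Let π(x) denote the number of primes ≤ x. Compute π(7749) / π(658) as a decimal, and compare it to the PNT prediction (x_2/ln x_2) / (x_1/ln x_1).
π(7749)/π(658) = 982/119 ≈ 8.2521;  PNT prediction ≈ 8.5336.

π(658) = 119 and π(7749) = 982, so π(7749)/π(658) ≈ 8.2521. The PNT-predicted ratio is (7749/ln(7749)) / (658/ln(658)) ≈ 8.5336. The two agree to within a few percent, as expected.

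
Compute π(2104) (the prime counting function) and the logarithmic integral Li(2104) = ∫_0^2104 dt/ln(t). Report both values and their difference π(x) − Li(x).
π(2104) = 317;  Li(2104) ≈ 328.45;  π(x) − Li(x) ≈ -11.45.

Direct count of primes ≤ 2104 gives π(2104) = 317. Numerical evaluation of the logarithmic integral gives Li(2104) ≈ 328.45. The difference π(x) − Li(x) ≈ -11.45 is typically negative for small/moderate x (Li(x) overestimates), though Littlewood's theorem shows this sign changes infinitely often.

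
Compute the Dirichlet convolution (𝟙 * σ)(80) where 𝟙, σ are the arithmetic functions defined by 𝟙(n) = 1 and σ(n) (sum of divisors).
(𝟙 * σ)(80) = 399

Divisors of 80: [1, 2, 4, 5, 8, 10, 16, 20, 40, 80]. For each d | 80:
  d = 1: 𝟙(1) · σ(80/1) = 1 · 186 = 186
  d = 2: 𝟙(2) · σ(80/2) = 1 · 90 = 90
  d = 4: 𝟙(4) · σ(80/4) = 1 · 42 = 42
  d = 5: 𝟙(5) · σ(80/5) = 1 · 31 = 31
  d = 8: 𝟙(8) · σ(80/8) = 1 · 18 = 18
  d = 10: 𝟙(10) · σ(80/10) = 1 · 15 = 15
  d = 16: 𝟙(16) · σ(80/16) = 1 · 6 = 6
  d = 20: 𝟙(20) · σ(80/20) = 1 · 7 = 7
  d = 40: 𝟙(40) · σ(80/40) = 1 · 3 = 3
  d = 80: 𝟙(80) · σ(80/80) = 1 · 1 = 1
Summing: (𝟙 * σ)(80) = 186 + 90 + 42 + 31 + 18 + 15 + 6 + 7 + 3 + 1 = 399.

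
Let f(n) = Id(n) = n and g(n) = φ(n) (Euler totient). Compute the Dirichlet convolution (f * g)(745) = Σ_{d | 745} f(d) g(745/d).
(Id * φ)(745) = 2673

Divisors of 745: [1, 5, 149, 745]. For each d | 745:
  d = 1: Id(1) · φ(745/1) = 1 · 592 = 592
  d = 5: Id(5) · φ(745/5) = 5 · 148 = 740
  d = 149: Id(149) · φ(745/149) = 149 · 4 = 596
  d = 745: Id(745) · φ(745/745) = 745 · 1 = 745
Summing: (Id * φ)(745) = 592 + 740 + 596 + 745 = 2673.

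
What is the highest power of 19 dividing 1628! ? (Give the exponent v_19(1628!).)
v_19(1628!) = 89

Legendre's formula: v_p(n!) = Σ_{k ≥ 1} ⌊n / p^k⌋. For p = 19, n = 1628, the terms are:
  ⌊1628/19^1⌋ = ⌊1628/19⌋ = 85
  ⌊1628/19^2⌋ = ⌊1628/361⌋ = 4
(the next term ⌊1628/19^3⌋ = 0, terminating the sum). Summing: v_19(1628!) = 85 + 4 = 89.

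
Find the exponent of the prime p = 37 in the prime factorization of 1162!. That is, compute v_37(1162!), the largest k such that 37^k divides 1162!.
v_37(1162!) = 31

Legendre's formula: v_p(n!) = Σ_{k ≥ 1} ⌊n / p^k⌋. For p = 37, n = 1162, the terms are:
  ⌊1162/37^1⌋ = ⌊1162/37⌋ = 31
(the next term ⌊1162/37^2⌋ = 0, terminating the sum). Summing: v_37(1162!) = 31 = 31.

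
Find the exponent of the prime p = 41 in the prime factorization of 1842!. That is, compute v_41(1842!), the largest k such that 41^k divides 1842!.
v_41(1842!) = 45

Legendre's formula: v_p(n!) = Σ_{k ≥ 1} ⌊n / p^k⌋. For p = 41, n = 1842, the terms are:
  ⌊1842/41^1⌋ = ⌊1842/41⌋ = 44
  ⌊1842/41^2⌋ = ⌊1842/1681⌋ = 1
(the next term ⌊1842/41^3⌋ = 0, terminating the sum). Summing: v_41(1842!) = 44 + 1 = 45.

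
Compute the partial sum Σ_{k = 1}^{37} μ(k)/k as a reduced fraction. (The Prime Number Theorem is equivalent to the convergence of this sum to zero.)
Σ μ(k)/k = -5468849774/3710369067405

Values of μ(k) for 1 ≤ k ≤ 37: μ(1) = 1, μ(2) = -1, μ(3) = -1, μ(5) = -1, μ(6) = 1, μ(7) = -1, μ(10) = 1, μ(11) = -1, μ(13) = -1, μ(14) = 1, μ(15) = 1, μ(17) = -1, μ(19) = -1, μ(21) = 1, μ(22) = 1, μ(23) = -1, μ(26) = 1, μ(29) = -1, μ(30) = -1, μ(31) = -1, μ(33) = 1, μ(34) = 1, μ(35) = 1, μ(37) = -1, with μ = 0 on non-squarefree integers. Summing μ(k)/k for k where μ(k) ≠ 0 gives -5468849774/3710369067405 ≈ -0.0015. (PNT ⟺ this sum → 0 as n → ∞.)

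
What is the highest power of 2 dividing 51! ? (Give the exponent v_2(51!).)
v_2(51!) = 47

Legendre's formula: v_p(n!) = Σ_{k ≥ 1} ⌊n / p^k⌋. For p = 2, n = 51, the terms are:
  ⌊51/2^1⌋ = ⌊51/2⌋ = 25
  ⌊51/2^2⌋ = ⌊51/4⌋ = 12
  ⌊51/2^3⌋ = ⌊51/8⌋ = 6
  ⌊51/2^4⌋ = ⌊51/16⌋ = 3
  ⌊51/2^5⌋ = ⌊51/32⌋ = 1
(the next term ⌊51/2^6⌋ = 0, terminating the sum). Summing: v_2(51!) = 25 + 12 + 6 + 3 + 1 = 47.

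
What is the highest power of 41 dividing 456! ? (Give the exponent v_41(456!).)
v_41(456!) = 11

Legendre's formula: v_p(n!) = Σ_{k ≥ 1} ⌊n / p^k⌋. For p = 41, n = 456, the terms are:
  ⌊456/41^1⌋ = ⌊456/41⌋ = 11
(the next term ⌊456/41^2⌋ = 0, terminating the sum). Summing: v_41(456!) = 11 = 11.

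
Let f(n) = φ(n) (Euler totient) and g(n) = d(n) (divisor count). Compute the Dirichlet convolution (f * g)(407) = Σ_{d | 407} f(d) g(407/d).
(φ * d)(407) = 456

Divisors of 407: [1, 11, 37, 407]. For each d | 407:
  d = 1: φ(1) · d(407/1) = 1 · 4 = 4
  d = 11: φ(11) · d(407/11) = 10 · 2 = 20
  d = 37: φ(37) · d(407/37) = 36 · 2 = 72
  d = 407: φ(407) · d(407/407) = 360 · 1 = 360
Summing: (φ * d)(407) = 4 + 20 + 72 + 360 = 456.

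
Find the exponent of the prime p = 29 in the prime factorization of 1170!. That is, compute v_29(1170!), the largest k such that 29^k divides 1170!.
v_29(1170!) = 41

Legendre's formula: v_p(n!) = Σ_{k ≥ 1} ⌊n / p^k⌋. For p = 29, n = 1170, the terms are:
  ⌊1170/29^1⌋ = ⌊1170/29⌋ = 40
  ⌊1170/29^2⌋ = ⌊1170/841⌋ = 1
(the next term ⌊1170/29^3⌋ = 0, terminating the sum). Summing: v_29(1170!) = 40 + 1 = 41.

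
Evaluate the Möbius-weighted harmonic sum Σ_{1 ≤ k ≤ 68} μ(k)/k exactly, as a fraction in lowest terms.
Σ μ(k)/k = 1690811146852662245882/1309720258513377842646515

Values of μ(k) for 1 ≤ k ≤ 68: μ(1) = 1, μ(2) = -1, μ(3) = -1, μ(5) = -1, μ(6) = 1, μ(7) = -1, μ(10) = 1, μ(11) = -1, μ(13) = -1, μ(14) = 1, μ(15) = 1, μ(17) = -1, μ(19) = -1, μ(21) = 1, μ(22) = 1, μ(23) = -1, μ(26) = 1, μ(29) = -1, μ(30) = -1, μ(31) = -1, μ(33) = 1, μ(34) = 1, μ(35) = 1, μ(37) = -1, μ(38) = 1, μ(39) = 1, μ(41) = -1, μ(42) = -1, μ(43) = -1, μ(46) = 1, μ(47) = -1, μ(51) = 1, μ(53) = -1, μ(55) = 1, μ(57) = 1, μ(58) = 1, μ(59) = -1, μ(61) = -1, μ(62) = 1, μ(65) = 1, μ(66) = -1, μ(67) = -1, with μ = 0 on non-squarefree integers. Summing μ(k)/k for k where μ(k) ≠ 0 gives 1690811146852662245882/1309720258513377842646515 ≈ 0.0013. (PNT ⟺ this sum → 0 as n → ∞.)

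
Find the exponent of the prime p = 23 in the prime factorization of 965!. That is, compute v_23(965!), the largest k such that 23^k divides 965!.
v_23(965!) = 42

Legendre's formula: v_p(n!) = Σ_{k ≥ 1} ⌊n / p^k⌋. For p = 23, n = 965, the terms are:
  ⌊965/23^1⌋ = ⌊965/23⌋ = 41
  ⌊965/23^2⌋ = ⌊965/529⌋ = 1
(the next term ⌊965/23^3⌋ = 0, terminating the sum). Summing: v_23(965!) = 41 + 1 = 42.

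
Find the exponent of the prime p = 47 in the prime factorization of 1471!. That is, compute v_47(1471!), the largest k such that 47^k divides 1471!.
v_47(1471!) = 31

Legendre's formula: v_p(n!) = Σ_{k ≥ 1} ⌊n / p^k⌋. For p = 47, n = 1471, the terms are:
  ⌊1471/47^1⌋ = ⌊1471/47⌋ = 31
(the next term ⌊1471/47^2⌋ = 0, terminating the sum). Summing: v_47(1471!) = 31 = 31.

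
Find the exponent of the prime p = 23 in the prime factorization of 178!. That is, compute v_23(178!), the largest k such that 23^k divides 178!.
v_23(178!) = 7

Legendre's formula: v_p(n!) = Σ_{k ≥ 1} ⌊n / p^k⌋. For p = 23, n = 178, the terms are:
  ⌊178/23^1⌋ = ⌊178/23⌋ = 7
(the next term ⌊178/23^2⌋ = 0, terminating the sum). Summing: v_23(178!) = 7 = 7.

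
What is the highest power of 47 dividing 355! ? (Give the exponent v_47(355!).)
v_47(355!) = 7

Legendre's formula: v_p(n!) = Σ_{k ≥ 1} ⌊n / p^k⌋. For p = 47, n = 355, the terms are:
  ⌊355/47^1⌋ = ⌊355/47⌋ = 7
(the next term ⌊355/47^2⌋ = 0, terminating the sum). Summing: v_47(355!) = 7 = 7.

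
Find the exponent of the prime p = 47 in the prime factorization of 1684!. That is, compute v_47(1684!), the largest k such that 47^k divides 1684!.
v_47(1684!) = 35

Legendre's formula: v_p(n!) = Σ_{k ≥ 1} ⌊n / p^k⌋. For p = 47, n = 1684, the terms are:
  ⌊1684/47^1⌋ = ⌊1684/47⌋ = 35
(the next term ⌊1684/47^2⌋ = 0, terminating the sum). Summing: v_47(1684!) = 35 = 35.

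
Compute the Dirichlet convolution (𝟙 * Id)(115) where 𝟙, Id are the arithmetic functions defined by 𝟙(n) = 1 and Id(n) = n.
(𝟙 * Id)(115) = 144

Divisors of 115: [1, 5, 23, 115]. For each d | 115:
  d = 1: 𝟙(1) · Id(115/1) = 1 · 115 = 115
  d = 5: 𝟙(5) · Id(115/5) = 1 · 23 = 23
  d = 23: 𝟙(23) · Id(115/23) = 1 · 5 = 5
  d = 115: 𝟙(115) · Id(115/115) = 1 · 1 = 1
Summing: (𝟙 * Id)(115) = 115 + 23 + 5 + 1 = 144.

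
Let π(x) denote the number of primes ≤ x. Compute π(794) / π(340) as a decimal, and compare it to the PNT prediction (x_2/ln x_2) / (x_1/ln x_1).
π(794)/π(340) = 138/68 ≈ 2.0294;  PNT prediction ≈ 2.0387.

π(340) = 68 and π(794) = 138, so π(794)/π(340) ≈ 2.0294. The PNT-predicted ratio is (794/ln(794)) / (340/ln(340)) ≈ 2.0387. The two agree to within a few percent, as expected.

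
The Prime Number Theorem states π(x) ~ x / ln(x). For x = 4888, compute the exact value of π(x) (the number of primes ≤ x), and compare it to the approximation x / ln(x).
π(4888) = 653;  x/ln(x) ≈ 575.43;  relative error ≈ 11.88%.

Directly count primes up to 4888: π(4888) = 653. The PNT approximation gives 4888/ln(4888) ≈ 4888/8.49454 ≈ 575.43. Relative error (π(x) − x/ln(x)) / π(x) ≈ 11.88%; the approximation is known to undercount slightly (Li(x) is a better estimate).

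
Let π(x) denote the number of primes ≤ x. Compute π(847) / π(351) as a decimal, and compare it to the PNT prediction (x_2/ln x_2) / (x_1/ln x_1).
π(847)/π(351) = 146/70 ≈ 2.0857;  PNT prediction ≈ 2.0978.

π(351) = 70 and π(847) = 146, so π(847)/π(351) ≈ 2.0857. The PNT-predicted ratio is (847/ln(847)) / (351/ln(351)) ≈ 2.0978. The two agree to within a few percent, as expected.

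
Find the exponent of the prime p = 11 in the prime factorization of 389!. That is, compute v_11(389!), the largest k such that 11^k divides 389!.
v_11(389!) = 38

Legendre's formula: v_p(n!) = Σ_{k ≥ 1} ⌊n / p^k⌋. For p = 11, n = 389, the terms are:
  ⌊389/11^1⌋ = ⌊389/11⌋ = 35
  ⌊389/11^2⌋ = ⌊389/121⌋ = 3
(the next term ⌊389/11^3⌋ = 0, terminating the sum). Summing: v_11(389!) = 35 + 3 = 38.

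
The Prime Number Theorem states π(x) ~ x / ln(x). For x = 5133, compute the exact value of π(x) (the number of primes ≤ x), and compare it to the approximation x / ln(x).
π(5133) = 685;  x/ln(x) ≈ 600.81;  relative error ≈ 12.29%.

Directly count primes up to 5133: π(5133) = 685. The PNT approximation gives 5133/ln(5133) ≈ 5133/8.54345 ≈ 600.81. Relative error (π(x) − x/ln(x)) / π(x) ≈ 12.29%; the approximation is known to undercount slightly (Li(x) is a better estimate).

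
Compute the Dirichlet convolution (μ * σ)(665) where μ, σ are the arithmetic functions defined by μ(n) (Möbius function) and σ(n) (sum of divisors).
(μ * σ)(665) = 665

Divisors of 665: [1, 5, 7, 19, 35, 95, 133, 665]. For each d | 665:
  d = 1: μ(1) · σ(665/1) = 1 · 960 = 960
  d = 5: μ(5) · σ(665/5) = -1 · 160 = -160
  d = 7: μ(7) · σ(665/7) = -1 · 120 = -120
  d = 19: μ(19) · σ(665/19) = -1 · 48 = -48
  d = 35: μ(35) · σ(665/35) = 1 · 20 = 20
  d = 95: μ(95) · σ(665/95) = 1 · 8 = 8
  d = 133: μ(133) · σ(665/133) = 1 · 6 = 6
  d = 665: μ(665) · σ(665/665) = -1 · 1 = -1
Summing: (μ * σ)(665) = 960 + -160 + -120 + -48 + 20 + 8 + 6 + -1 = 665.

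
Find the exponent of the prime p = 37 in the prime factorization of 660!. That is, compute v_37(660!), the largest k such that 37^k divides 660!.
v_37(660!) = 17

Legendre's formula: v_p(n!) = Σ_{k ≥ 1} ⌊n / p^k⌋. For p = 37, n = 660, the terms are:
  ⌊660/37^1⌋ = ⌊660/37⌋ = 17
(the next term ⌊660/37^2⌋ = 0, terminating the sum). Summing: v_37(660!) = 17 = 17.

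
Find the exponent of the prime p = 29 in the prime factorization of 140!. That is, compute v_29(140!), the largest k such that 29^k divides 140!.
v_29(140!) = 4

Legendre's formula: v_p(n!) = Σ_{k ≥ 1} ⌊n / p^k⌋. For p = 29, n = 140, the terms are:
  ⌊140/29^1⌋ = ⌊140/29⌋ = 4
(the next term ⌊140/29^2⌋ = 0, terminating the sum). Summing: v_29(140!) = 4 = 4.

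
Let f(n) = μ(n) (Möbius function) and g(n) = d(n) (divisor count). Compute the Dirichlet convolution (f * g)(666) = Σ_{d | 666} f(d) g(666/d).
(μ * d)(666) = 1

Divisors of 666: [1, 2, 3, 6, 9, 18, 37, 74, 111, 222, 333, 666]. For each d | 666:
  d = 1: μ(1) · d(666/1) = 1 · 12 = 12
  d = 2: μ(2) · d(666/2) = -1 · 6 = -6
  d = 3: μ(3) · d(666/3) = -1 · 8 = -8
  d = 6: μ(6) · d(666/6) = 1 · 4 = 4
  d = 9: μ(9) · d(666/9) = 0 · 4 = 0
  d = 18: μ(18) · d(666/18) = 0 · 2 = 0
  d = 37: μ(37) · d(666/37) = -1 · 6 = -6
  d = 74: μ(74) · d(666/74) = 1 · 3 = 3
  d = 111: μ(111) · d(666/111) = 1 · 4 = 4
  d = 222: μ(222) · d(666/222) = -1 · 2 = -2
  d = 333: μ(333) · d(666/333) = 0 · 2 = 0
  d = 666: μ(666) · d(666/666) = 0 · 1 = 0
Summing: (μ * d)(666) = 12 + -6 + -8 + 4 + 0 + 0 + -6 + 3 + 4 + -2 + 0 + 0 = 1.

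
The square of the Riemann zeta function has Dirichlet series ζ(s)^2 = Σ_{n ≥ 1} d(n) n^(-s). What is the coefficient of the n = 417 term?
d(417) = 4

ζ(s)^2 = (Σ 1/m^s)(Σ 1/k^s). The coefficient of 1/n^s in the product is the number of ordered pairs (m, k) with mk = n, which equals d(n). For n = 417, divisors are [1, 3, 139, 417], so d(417) = 4.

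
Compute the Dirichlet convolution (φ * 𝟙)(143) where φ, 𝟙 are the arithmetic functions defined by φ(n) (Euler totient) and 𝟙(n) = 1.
(φ * 𝟙)(143) = 143

Divisors of 143: [1, 11, 13, 143]. For each d | 143:
  d = 1: φ(1) · 𝟙(143/1) = 1 · 1 = 1
  d = 11: φ(11) · 𝟙(143/11) = 10 · 1 = 10
  d = 13: φ(13) · 𝟙(143/13) = 12 · 1 = 12
  d = 143: φ(143) · 𝟙(143/143) = 120 · 1 = 120
Summing: (φ * 𝟙)(143) = 1 + 10 + 12 + 120 = 143.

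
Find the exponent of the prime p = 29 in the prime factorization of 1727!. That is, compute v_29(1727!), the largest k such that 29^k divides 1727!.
v_29(1727!) = 61

Legendre's formula: v_p(n!) = Σ_{k ≥ 1} ⌊n / p^k⌋. For p = 29, n = 1727, the terms are:
  ⌊1727/29^1⌋ = ⌊1727/29⌋ = 59
  ⌊1727/29^2⌋ = ⌊1727/841⌋ = 2
(the next term ⌊1727/29^3⌋ = 0, terminating the sum). Summing: v_29(1727!) = 59 + 2 = 61.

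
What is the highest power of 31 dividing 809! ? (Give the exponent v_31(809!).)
v_31(809!) = 26

Legendre's formula: v_p(n!) = Σ_{k ≥ 1} ⌊n / p^k⌋. For p = 31, n = 809, the terms are:
  ⌊809/31^1⌋ = ⌊809/31⌋ = 26
(the next term ⌊809/31^2⌋ = 0, terminating the sum). Summing: v_31(809!) = 26 = 26.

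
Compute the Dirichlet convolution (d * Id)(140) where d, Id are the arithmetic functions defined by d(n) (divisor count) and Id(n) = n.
(d * Id)(140) = 693

Divisors of 140: [1, 2, 4, 5, 7, 10, 14, 20, 28, 35, 70, 140]. For each d | 140:
  d = 1: d(1) · Id(140/1) = 1 · 140 = 140
  d = 2: d(2) · Id(140/2) = 2 · 70 = 140
  d = 4: d(4) · Id(140/4) = 3 · 35 = 105
  d = 5: d(5) · Id(140/5) = 2 · 28 = 56
  d = 7: d(7) · Id(140/7) = 2 · 20 = 40
  d = 10: d(10) · Id(140/10) = 4 · 14 = 56
  d = 14: d(14) · Id(140/14) = 4 · 10 = 40
  d = 20: d(20) · Id(140/20) = 6 · 7 = 42
  d = 28: d(28) · Id(140/28) = 6 · 5 = 30
  d = 35: d(35) · Id(140/35) = 4 · 4 = 16
  d = 70: d(70) · Id(140/70) = 8 · 2 = 16
  d = 140: d(140) · Id(140/140) = 12 · 1 = 12
Summing: (d * Id)(140) = 140 + 140 + 105 + 56 + 40 + 56 + 40 + 42 + 30 + 16 + 16 + 12 = 693.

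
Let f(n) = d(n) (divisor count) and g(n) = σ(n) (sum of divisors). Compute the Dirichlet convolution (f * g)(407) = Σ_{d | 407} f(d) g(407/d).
(d * σ)(407) = 560

Divisors of 407: [1, 11, 37, 407]. For each d | 407:
  d = 1: d(1) · σ(407/1) = 1 · 456 = 456
  d = 11: d(11) · σ(407/11) = 2 · 38 = 76
  d = 37: d(37) · σ(407/37) = 2 · 12 = 24
  d = 407: d(407) · σ(407/407) = 4 · 1 = 4
Summing: (d * σ)(407) = 456 + 76 + 24 + 4 = 560.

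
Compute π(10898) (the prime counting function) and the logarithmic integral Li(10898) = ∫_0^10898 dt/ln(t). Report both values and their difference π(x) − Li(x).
π(10898) = 1325;  Li(10898) ≈ 1343.18;  π(x) − Li(x) ≈ -18.18.

Direct count of primes ≤ 10898 gives π(10898) = 1325. Numerical evaluation of the logarithmic integral gives Li(10898) ≈ 1343.18. The difference π(x) − Li(x) ≈ -18.18 is typically negative for small/moderate x (Li(x) overestimates), though Littlewood's theorem shows this sign changes infinitely often.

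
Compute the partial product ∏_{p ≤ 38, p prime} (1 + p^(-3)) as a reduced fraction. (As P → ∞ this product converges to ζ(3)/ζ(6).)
∏ = 286534261786467003531264/242522905429175749176095

The primes p ≤ 38 are [2, 3, 5, 7, 11, 13, 17, 19, 23, 29, 31, 37]. For each, (1 + 1/p^3) = (p^3 + 1)/p^3. Multiplying these fractions over p ∈ [2, 3, 5, 7, 11, 13, 17, 19, 23, 29, 31, 37] gives 286534261786467003531264/242522905429175749176095. (In the limit P → ∞ this tends to ζ(3)/ζ(6).)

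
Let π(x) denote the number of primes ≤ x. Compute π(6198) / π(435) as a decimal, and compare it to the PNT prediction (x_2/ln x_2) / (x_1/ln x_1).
π(6198)/π(435) = 805/84 ≈ 9.5833;  PNT prediction ≈ 9.9134.

π(435) = 84 and π(6198) = 805, so π(6198)/π(435) ≈ 9.5833. The PNT-predicted ratio is (6198/ln(6198)) / (435/ln(435)) ≈ 9.9134. The two agree to within a few percent, as expected.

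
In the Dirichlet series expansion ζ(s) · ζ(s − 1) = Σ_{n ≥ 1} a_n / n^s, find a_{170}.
σ(170) = 324

In the product (Σ m^0/m^s)(Σ k / k^s) = Σ (Σ_{d | n} d) / n^s, the coefficient of 1/n^s is σ(n) = Σ_{d | n} d. For n = 170, divisors are [1, 2, 5, 10, 17, 34, 85, 170]; summing: σ(170) = 324.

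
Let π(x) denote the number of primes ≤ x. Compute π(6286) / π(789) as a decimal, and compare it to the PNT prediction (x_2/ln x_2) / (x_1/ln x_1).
π(6286)/π(789) = 817/138 ≈ 5.9203;  PNT prediction ≈ 6.0766.

π(789) = 138 and π(6286) = 817, so π(6286)/π(789) ≈ 5.9203. The PNT-predicted ratio is (6286/ln(6286)) / (789/ln(789)) ≈ 6.0766. The two agree to within a few percent, as expected.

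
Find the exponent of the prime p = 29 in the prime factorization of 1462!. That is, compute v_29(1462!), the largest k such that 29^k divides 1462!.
v_29(1462!) = 51

Legendre's formula: v_p(n!) = Σ_{k ≥ 1} ⌊n / p^k⌋. For p = 29, n = 1462, the terms are:
  ⌊1462/29^1⌋ = ⌊1462/29⌋ = 50
  ⌊1462/29^2⌋ = ⌊1462/841⌋ = 1
(the next term ⌊1462/29^3⌋ = 0, terminating the sum). Summing: v_29(1462!) = 50 + 1 = 51.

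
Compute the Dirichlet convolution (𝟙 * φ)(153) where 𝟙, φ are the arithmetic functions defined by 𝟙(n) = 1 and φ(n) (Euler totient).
(𝟙 * φ)(153) = 153

Divisors of 153: [1, 3, 9, 17, 51, 153]. For each d | 153:
  d = 1: 𝟙(1) · φ(153/1) = 1 · 96 = 96
  d = 3: 𝟙(3) · φ(153/3) = 1 · 32 = 32
  d = 9: 𝟙(9) · φ(153/9) = 1 · 16 = 16
  d = 17: 𝟙(17) · φ(153/17) = 1 · 6 = 6
  d = 51: 𝟙(51) · φ(153/51) = 1 · 2 = 2
  d = 153: 𝟙(153) · φ(153/153) = 1 · 1 = 1
Summing: (𝟙 * φ)(153) = 96 + 32 + 16 + 6 + 2 + 1 = 153.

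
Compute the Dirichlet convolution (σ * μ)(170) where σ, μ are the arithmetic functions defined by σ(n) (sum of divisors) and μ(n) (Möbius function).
(σ * μ)(170) = 170

Divisors of 170: [1, 2, 5, 10, 17, 34, 85, 170]. For each d | 170:
  d = 1: σ(1) · μ(170/1) = 1 · -1 = -1
  d = 2: σ(2) · μ(170/2) = 3 · 1 = 3
  d = 5: σ(5) · μ(170/5) = 6 · 1 = 6
  d = 10: σ(10) · μ(170/10) = 18 · -1 = -18
  d = 17: σ(17) · μ(170/17) = 18 · 1 = 18
  d = 34: σ(34) · μ(170/34) = 54 · -1 = -54
  d = 85: σ(85) · μ(170/85) = 108 · -1 = -108
  d = 170: σ(170) · μ(170/170) = 324 · 1 = 324
Summing: (σ * μ)(170) = -1 + 3 + 6 + -18 + 18 + -54 + -108 + 324 = 170.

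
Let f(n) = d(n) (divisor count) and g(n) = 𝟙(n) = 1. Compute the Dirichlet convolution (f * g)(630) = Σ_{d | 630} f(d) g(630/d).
(d * 𝟙)(630) = 162

Divisors of 630: [1, 2, 3, 5, 6, 7, 9, 10, 14, 15, 18, 21, 30, 35, 42, 45, 63, 70, 90, 105, 126, 210, 315, 630]. For each d | 630:
  d = 1: d(1) · 𝟙(630/1) = 1 · 1 = 1
  d = 2: d(2) · 𝟙(630/2) = 2 · 1 = 2
  d = 3: d(3) · 𝟙(630/3) = 2 · 1 = 2
  d = 5: d(5) · 𝟙(630/5) = 2 · 1 = 2
  d = 6: d(6) · 𝟙(630/6) = 4 · 1 = 4
  d = 7: d(7) · 𝟙(630/7) = 2 · 1 = 2
  d = 9: d(9) · 𝟙(630/9) = 3 · 1 = 3
  d = 10: d(10) · 𝟙(630/10) = 4 · 1 = 4
  d = 14: d(14) · 𝟙(630/14) = 4 · 1 = 4
  d = 15: d(15) · 𝟙(630/15) = 4 · 1 = 4
  d = 18: d(18) · 𝟙(630/18) = 6 · 1 = 6
  d = 21: d(21) · 𝟙(630/21) = 4 · 1 = 4
  d = 30: d(30) · 𝟙(630/30) = 8 · 1 = 8
  d = 35: d(35) · 𝟙(630/35) = 4 · 1 = 4
  d = 42: d(42) · 𝟙(630/42) = 8 · 1 = 8
  d = 45: d(45) · 𝟙(630/45) = 6 · 1 = 6
  d = 63: d(63) · 𝟙(630/63) = 6 · 1 = 6
  d = 70: d(70) · 𝟙(630/70) = 8 · 1 = 8
  d = 90: d(90) · 𝟙(630/90) = 12 · 1 = 12
  d = 105: d(105) · 𝟙(630/105) = 8 · 1 = 8
  d = 126: d(126) · 𝟙(630/126) = 12 · 1 = 12
  d = 210: d(210) · 𝟙(630/210) = 16 · 1 = 16
  d = 315: d(315) · 𝟙(630/315) = 12 · 1 = 12
  d = 630: d(630) · 𝟙(630/630) = 24 · 1 = 24
Summing: (d * 𝟙)(630) = 1 + 2 + 2 + 2 + 4 + 2 + 3 + 4 + 4 + 4 + 6 + 4 + 8 + 4 + 8 + 6 + 6 + 8 + 12 + 8 + 12 + 16 + 12 + 24 = 162.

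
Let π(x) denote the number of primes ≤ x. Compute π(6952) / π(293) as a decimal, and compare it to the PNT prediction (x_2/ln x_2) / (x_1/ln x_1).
π(6952)/π(293) = 892/62 ≈ 14.3871;  PNT prediction ≈ 15.2341.

π(293) = 62 and π(6952) = 892, so π(6952)/π(293) ≈ 14.3871. The PNT-predicted ratio is (6952/ln(6952)) / (293/ln(293)) ≈ 15.2341. The two agree to within a few percent, as expected.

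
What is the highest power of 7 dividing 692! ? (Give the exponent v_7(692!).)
v_7(692!) = 114

Legendre's formula: v_p(n!) = Σ_{k ≥ 1} ⌊n / p^k⌋. For p = 7, n = 692, the terms are:
  ⌊692/7^1⌋ = ⌊692/7⌋ = 98
  ⌊692/7^2⌋ = ⌊692/49⌋ = 14
  ⌊692/7^3⌋ = ⌊692/343⌋ = 2
(the next term ⌊692/7^4⌋ = 0, terminating the sum). Summing: v_7(692!) = 98 + 14 + 2 = 114.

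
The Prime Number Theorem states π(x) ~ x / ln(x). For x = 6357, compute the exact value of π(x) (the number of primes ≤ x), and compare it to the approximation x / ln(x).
π(6357) = 827;  x/ln(x) ≈ 725.91;  relative error ≈ 12.22%.

Directly count primes up to 6357: π(6357) = 827. The PNT approximation gives 6357/ln(6357) ≈ 6357/8.75731 ≈ 725.91. Relative error (π(x) − x/ln(x)) / π(x) ≈ 12.22%; the approximation is known to undercount slightly (Li(x) is a better estimate).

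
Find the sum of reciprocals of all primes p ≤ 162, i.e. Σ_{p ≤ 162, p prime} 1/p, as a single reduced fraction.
Σ 1/p = 67195167335560670940823020383181530154843058347995389615845419/35375166993717494840635767087951744212057570647889977422429870

π(162) = 37, so the primes ≤ 162 are [2, 3, 5, 7, 11, 13, 17, 19, 23, 29, 31, 37, 41, 43, 47, 53, 59, 61, 67, 71, 73, 79, 83, 89, 97, 101, 103, 107, 109, 113, 127, 131, 137, 139, 149, 151, 157]. Summing 1/p over these primes: 67195167335560670940823020383181530154843058347995389615845419/35375166993717494840635767087951744212057570647889977422429870 ≈ 1.8995. Mertens estimate ln ln(162) + 0.2615 ≈ 1.8883.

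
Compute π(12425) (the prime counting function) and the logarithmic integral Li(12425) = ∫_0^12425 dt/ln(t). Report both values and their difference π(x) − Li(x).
π(12425) = 1483;  Li(12425) ≈ 1506.26;  π(x) − Li(x) ≈ -23.26.

Direct count of primes ≤ 12425 gives π(12425) = 1483. Numerical evaluation of the logarithmic integral gives Li(12425) ≈ 1506.26. The difference π(x) − Li(x) ≈ -23.26 is typically negative for small/moderate x (Li(x) overestimates), though Littlewood's theorem shows this sign changes infinitely often.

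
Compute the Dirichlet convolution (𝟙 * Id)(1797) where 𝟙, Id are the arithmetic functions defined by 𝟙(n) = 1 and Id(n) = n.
(𝟙 * Id)(1797) = 2400

Divisors of 1797: [1, 3, 599, 1797]. For each d | 1797:
  d = 1: 𝟙(1) · Id(1797/1) = 1 · 1797 = 1797
  d = 3: 𝟙(3) · Id(1797/3) = 1 · 599 = 599
  d = 599: 𝟙(599) · Id(1797/599) = 1 · 3 = 3
  d = 1797: 𝟙(1797) · Id(1797/1797) = 1 · 1 = 1
Summing: (𝟙 * Id)(1797) = 1797 + 599 + 3 + 1 = 2400.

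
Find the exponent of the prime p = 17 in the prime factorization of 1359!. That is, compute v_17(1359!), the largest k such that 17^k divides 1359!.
v_17(1359!) = 83

Legendre's formula: v_p(n!) = Σ_{k ≥ 1} ⌊n / p^k⌋. For p = 17, n = 1359, the terms are:
  ⌊1359/17^1⌋ = ⌊1359/17⌋ = 79
  ⌊1359/17^2⌋ = ⌊1359/289⌋ = 4
(the next term ⌊1359/17^3⌋ = 0, terminating the sum). Summing: v_17(1359!) = 79 + 4 = 83.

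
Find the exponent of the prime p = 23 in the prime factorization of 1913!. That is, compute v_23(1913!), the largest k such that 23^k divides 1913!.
v_23(1913!) = 86

Legendre's formula: v_p(n!) = Σ_{k ≥ 1} ⌊n / p^k⌋. For p = 23, n = 1913, the terms are:
  ⌊1913/23^1⌋ = ⌊1913/23⌋ = 83
  ⌊1913/23^2⌋ = ⌊1913/529⌋ = 3
(the next term ⌊1913/23^3⌋ = 0, terminating the sum). Summing: v_23(1913!) = 83 + 3 = 86.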